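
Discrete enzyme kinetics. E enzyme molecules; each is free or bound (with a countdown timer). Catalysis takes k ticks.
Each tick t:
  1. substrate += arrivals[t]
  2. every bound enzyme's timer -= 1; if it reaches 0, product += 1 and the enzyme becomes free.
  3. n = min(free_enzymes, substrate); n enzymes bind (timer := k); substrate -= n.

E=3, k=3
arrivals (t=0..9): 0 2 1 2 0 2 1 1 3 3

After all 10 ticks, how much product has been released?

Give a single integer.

Answer: 6

Derivation:
t=0: arr=0 -> substrate=0 bound=0 product=0
t=1: arr=2 -> substrate=0 bound=2 product=0
t=2: arr=1 -> substrate=0 bound=3 product=0
t=3: arr=2 -> substrate=2 bound=3 product=0
t=4: arr=0 -> substrate=0 bound=3 product=2
t=5: arr=2 -> substrate=1 bound=3 product=3
t=6: arr=1 -> substrate=2 bound=3 product=3
t=7: arr=1 -> substrate=1 bound=3 product=5
t=8: arr=3 -> substrate=3 bound=3 product=6
t=9: arr=3 -> substrate=6 bound=3 product=6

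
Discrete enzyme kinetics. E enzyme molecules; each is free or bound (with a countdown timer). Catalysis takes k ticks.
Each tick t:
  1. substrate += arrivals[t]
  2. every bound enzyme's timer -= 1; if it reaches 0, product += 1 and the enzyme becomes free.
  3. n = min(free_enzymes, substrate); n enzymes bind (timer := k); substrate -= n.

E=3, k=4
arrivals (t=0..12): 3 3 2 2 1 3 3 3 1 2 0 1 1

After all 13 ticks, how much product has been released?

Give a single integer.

t=0: arr=3 -> substrate=0 bound=3 product=0
t=1: arr=3 -> substrate=3 bound=3 product=0
t=2: arr=2 -> substrate=5 bound=3 product=0
t=3: arr=2 -> substrate=7 bound=3 product=0
t=4: arr=1 -> substrate=5 bound=3 product=3
t=5: arr=3 -> substrate=8 bound=3 product=3
t=6: arr=3 -> substrate=11 bound=3 product=3
t=7: arr=3 -> substrate=14 bound=3 product=3
t=8: arr=1 -> substrate=12 bound=3 product=6
t=9: arr=2 -> substrate=14 bound=3 product=6
t=10: arr=0 -> substrate=14 bound=3 product=6
t=11: arr=1 -> substrate=15 bound=3 product=6
t=12: arr=1 -> substrate=13 bound=3 product=9

Answer: 9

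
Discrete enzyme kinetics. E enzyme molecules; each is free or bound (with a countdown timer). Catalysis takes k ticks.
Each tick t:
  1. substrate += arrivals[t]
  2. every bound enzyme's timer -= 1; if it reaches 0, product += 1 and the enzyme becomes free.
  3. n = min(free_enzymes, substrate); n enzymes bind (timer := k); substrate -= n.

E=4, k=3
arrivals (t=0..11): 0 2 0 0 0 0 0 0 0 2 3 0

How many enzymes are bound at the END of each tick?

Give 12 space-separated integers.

t=0: arr=0 -> substrate=0 bound=0 product=0
t=1: arr=2 -> substrate=0 bound=2 product=0
t=2: arr=0 -> substrate=0 bound=2 product=0
t=3: arr=0 -> substrate=0 bound=2 product=0
t=4: arr=0 -> substrate=0 bound=0 product=2
t=5: arr=0 -> substrate=0 bound=0 product=2
t=6: arr=0 -> substrate=0 bound=0 product=2
t=7: arr=0 -> substrate=0 bound=0 product=2
t=8: arr=0 -> substrate=0 bound=0 product=2
t=9: arr=2 -> substrate=0 bound=2 product=2
t=10: arr=3 -> substrate=1 bound=4 product=2
t=11: arr=0 -> substrate=1 bound=4 product=2

Answer: 0 2 2 2 0 0 0 0 0 2 4 4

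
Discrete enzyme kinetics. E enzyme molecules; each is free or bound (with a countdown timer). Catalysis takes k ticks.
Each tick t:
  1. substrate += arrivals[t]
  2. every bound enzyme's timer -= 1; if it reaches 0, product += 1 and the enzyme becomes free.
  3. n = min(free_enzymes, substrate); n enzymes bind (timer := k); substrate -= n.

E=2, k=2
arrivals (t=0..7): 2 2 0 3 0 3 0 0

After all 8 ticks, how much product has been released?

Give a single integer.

t=0: arr=2 -> substrate=0 bound=2 product=0
t=1: arr=2 -> substrate=2 bound=2 product=0
t=2: arr=0 -> substrate=0 bound=2 product=2
t=3: arr=3 -> substrate=3 bound=2 product=2
t=4: arr=0 -> substrate=1 bound=2 product=4
t=5: arr=3 -> substrate=4 bound=2 product=4
t=6: arr=0 -> substrate=2 bound=2 product=6
t=7: arr=0 -> substrate=2 bound=2 product=6

Answer: 6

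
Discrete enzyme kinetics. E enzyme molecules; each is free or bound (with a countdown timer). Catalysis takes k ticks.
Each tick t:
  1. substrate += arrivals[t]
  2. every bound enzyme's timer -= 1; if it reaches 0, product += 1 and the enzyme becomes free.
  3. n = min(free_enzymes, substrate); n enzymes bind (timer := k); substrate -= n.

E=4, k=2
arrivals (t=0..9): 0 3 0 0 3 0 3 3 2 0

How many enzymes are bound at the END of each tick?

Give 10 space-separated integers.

t=0: arr=0 -> substrate=0 bound=0 product=0
t=1: arr=3 -> substrate=0 bound=3 product=0
t=2: arr=0 -> substrate=0 bound=3 product=0
t=3: arr=0 -> substrate=0 bound=0 product=3
t=4: arr=3 -> substrate=0 bound=3 product=3
t=5: arr=0 -> substrate=0 bound=3 product=3
t=6: arr=3 -> substrate=0 bound=3 product=6
t=7: arr=3 -> substrate=2 bound=4 product=6
t=8: arr=2 -> substrate=1 bound=4 product=9
t=9: arr=0 -> substrate=0 bound=4 product=10

Answer: 0 3 3 0 3 3 3 4 4 4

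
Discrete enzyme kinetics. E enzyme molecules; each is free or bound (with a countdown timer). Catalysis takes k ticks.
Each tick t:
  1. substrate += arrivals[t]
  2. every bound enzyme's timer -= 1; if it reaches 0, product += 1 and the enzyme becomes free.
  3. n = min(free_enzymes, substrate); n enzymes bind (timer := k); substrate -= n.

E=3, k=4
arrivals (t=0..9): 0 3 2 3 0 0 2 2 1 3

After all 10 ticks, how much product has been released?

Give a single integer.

t=0: arr=0 -> substrate=0 bound=0 product=0
t=1: arr=3 -> substrate=0 bound=3 product=0
t=2: arr=2 -> substrate=2 bound=3 product=0
t=3: arr=3 -> substrate=5 bound=3 product=0
t=4: arr=0 -> substrate=5 bound=3 product=0
t=5: arr=0 -> substrate=2 bound=3 product=3
t=6: arr=2 -> substrate=4 bound=3 product=3
t=7: arr=2 -> substrate=6 bound=3 product=3
t=8: arr=1 -> substrate=7 bound=3 product=3
t=9: arr=3 -> substrate=7 bound=3 product=6

Answer: 6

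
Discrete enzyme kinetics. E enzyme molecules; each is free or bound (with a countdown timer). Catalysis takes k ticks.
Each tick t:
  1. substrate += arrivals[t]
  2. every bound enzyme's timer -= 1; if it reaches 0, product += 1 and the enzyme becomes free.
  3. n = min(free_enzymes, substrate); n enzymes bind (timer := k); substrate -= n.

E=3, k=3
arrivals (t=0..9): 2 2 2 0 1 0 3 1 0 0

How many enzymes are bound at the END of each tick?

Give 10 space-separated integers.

t=0: arr=2 -> substrate=0 bound=2 product=0
t=1: arr=2 -> substrate=1 bound=3 product=0
t=2: arr=2 -> substrate=3 bound=3 product=0
t=3: arr=0 -> substrate=1 bound=3 product=2
t=4: arr=1 -> substrate=1 bound=3 product=3
t=5: arr=0 -> substrate=1 bound=3 product=3
t=6: arr=3 -> substrate=2 bound=3 product=5
t=7: arr=1 -> substrate=2 bound=3 product=6
t=8: arr=0 -> substrate=2 bound=3 product=6
t=9: arr=0 -> substrate=0 bound=3 product=8

Answer: 2 3 3 3 3 3 3 3 3 3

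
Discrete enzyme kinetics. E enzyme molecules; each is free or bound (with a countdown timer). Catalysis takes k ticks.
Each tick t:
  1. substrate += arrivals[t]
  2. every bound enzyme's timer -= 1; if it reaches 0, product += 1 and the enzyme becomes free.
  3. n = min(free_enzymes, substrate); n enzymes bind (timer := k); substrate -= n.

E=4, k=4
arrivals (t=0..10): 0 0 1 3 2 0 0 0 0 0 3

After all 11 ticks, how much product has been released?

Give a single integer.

Answer: 5

Derivation:
t=0: arr=0 -> substrate=0 bound=0 product=0
t=1: arr=0 -> substrate=0 bound=0 product=0
t=2: arr=1 -> substrate=0 bound=1 product=0
t=3: arr=3 -> substrate=0 bound=4 product=0
t=4: arr=2 -> substrate=2 bound=4 product=0
t=5: arr=0 -> substrate=2 bound=4 product=0
t=6: arr=0 -> substrate=1 bound=4 product=1
t=7: arr=0 -> substrate=0 bound=2 product=4
t=8: arr=0 -> substrate=0 bound=2 product=4
t=9: arr=0 -> substrate=0 bound=2 product=4
t=10: arr=3 -> substrate=0 bound=4 product=5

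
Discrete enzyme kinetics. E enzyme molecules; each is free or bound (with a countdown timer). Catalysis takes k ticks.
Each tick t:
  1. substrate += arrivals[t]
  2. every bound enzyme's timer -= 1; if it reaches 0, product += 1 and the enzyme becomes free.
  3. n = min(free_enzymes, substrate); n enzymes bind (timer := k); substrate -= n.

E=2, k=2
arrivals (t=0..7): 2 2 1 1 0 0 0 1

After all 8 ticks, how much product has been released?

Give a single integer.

Answer: 6

Derivation:
t=0: arr=2 -> substrate=0 bound=2 product=0
t=1: arr=2 -> substrate=2 bound=2 product=0
t=2: arr=1 -> substrate=1 bound=2 product=2
t=3: arr=1 -> substrate=2 bound=2 product=2
t=4: arr=0 -> substrate=0 bound=2 product=4
t=5: arr=0 -> substrate=0 bound=2 product=4
t=6: arr=0 -> substrate=0 bound=0 product=6
t=7: arr=1 -> substrate=0 bound=1 product=6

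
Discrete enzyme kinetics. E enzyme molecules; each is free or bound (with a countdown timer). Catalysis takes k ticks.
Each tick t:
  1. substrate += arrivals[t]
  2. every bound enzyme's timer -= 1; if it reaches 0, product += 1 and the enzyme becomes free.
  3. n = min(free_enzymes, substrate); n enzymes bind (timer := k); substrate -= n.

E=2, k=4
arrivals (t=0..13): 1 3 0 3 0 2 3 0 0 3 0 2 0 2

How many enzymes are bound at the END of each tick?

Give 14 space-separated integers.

Answer: 1 2 2 2 2 2 2 2 2 2 2 2 2 2

Derivation:
t=0: arr=1 -> substrate=0 bound=1 product=0
t=1: arr=3 -> substrate=2 bound=2 product=0
t=2: arr=0 -> substrate=2 bound=2 product=0
t=3: arr=3 -> substrate=5 bound=2 product=0
t=4: arr=0 -> substrate=4 bound=2 product=1
t=5: arr=2 -> substrate=5 bound=2 product=2
t=6: arr=3 -> substrate=8 bound=2 product=2
t=7: arr=0 -> substrate=8 bound=2 product=2
t=8: arr=0 -> substrate=7 bound=2 product=3
t=9: arr=3 -> substrate=9 bound=2 product=4
t=10: arr=0 -> substrate=9 bound=2 product=4
t=11: arr=2 -> substrate=11 bound=2 product=4
t=12: arr=0 -> substrate=10 bound=2 product=5
t=13: arr=2 -> substrate=11 bound=2 product=6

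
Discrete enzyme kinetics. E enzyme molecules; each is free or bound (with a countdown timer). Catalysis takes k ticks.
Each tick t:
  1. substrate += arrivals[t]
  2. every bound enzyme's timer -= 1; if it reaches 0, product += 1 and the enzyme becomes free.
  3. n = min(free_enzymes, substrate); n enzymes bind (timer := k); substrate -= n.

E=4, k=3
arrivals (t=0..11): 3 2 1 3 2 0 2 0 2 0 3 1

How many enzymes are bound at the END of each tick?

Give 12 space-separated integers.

t=0: arr=3 -> substrate=0 bound=3 product=0
t=1: arr=2 -> substrate=1 bound=4 product=0
t=2: arr=1 -> substrate=2 bound=4 product=0
t=3: arr=3 -> substrate=2 bound=4 product=3
t=4: arr=2 -> substrate=3 bound=4 product=4
t=5: arr=0 -> substrate=3 bound=4 product=4
t=6: arr=2 -> substrate=2 bound=4 product=7
t=7: arr=0 -> substrate=1 bound=4 product=8
t=8: arr=2 -> substrate=3 bound=4 product=8
t=9: arr=0 -> substrate=0 bound=4 product=11
t=10: arr=3 -> substrate=2 bound=4 product=12
t=11: arr=1 -> substrate=3 bound=4 product=12

Answer: 3 4 4 4 4 4 4 4 4 4 4 4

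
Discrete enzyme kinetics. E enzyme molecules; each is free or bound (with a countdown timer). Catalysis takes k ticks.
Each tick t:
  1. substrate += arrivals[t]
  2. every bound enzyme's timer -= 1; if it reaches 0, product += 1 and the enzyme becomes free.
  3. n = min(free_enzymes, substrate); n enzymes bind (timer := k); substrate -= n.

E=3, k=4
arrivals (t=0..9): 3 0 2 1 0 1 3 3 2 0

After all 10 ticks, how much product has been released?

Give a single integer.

t=0: arr=3 -> substrate=0 bound=3 product=0
t=1: arr=0 -> substrate=0 bound=3 product=0
t=2: arr=2 -> substrate=2 bound=3 product=0
t=3: arr=1 -> substrate=3 bound=3 product=0
t=4: arr=0 -> substrate=0 bound=3 product=3
t=5: arr=1 -> substrate=1 bound=3 product=3
t=6: arr=3 -> substrate=4 bound=3 product=3
t=7: arr=3 -> substrate=7 bound=3 product=3
t=8: arr=2 -> substrate=6 bound=3 product=6
t=9: arr=0 -> substrate=6 bound=3 product=6

Answer: 6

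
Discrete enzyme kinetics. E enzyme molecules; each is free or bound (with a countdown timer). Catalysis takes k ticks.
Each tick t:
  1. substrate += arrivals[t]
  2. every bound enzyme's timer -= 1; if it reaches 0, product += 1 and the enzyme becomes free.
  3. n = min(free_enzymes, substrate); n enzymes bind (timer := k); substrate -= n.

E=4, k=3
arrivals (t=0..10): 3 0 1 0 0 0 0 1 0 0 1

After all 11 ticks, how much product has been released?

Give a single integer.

t=0: arr=3 -> substrate=0 bound=3 product=0
t=1: arr=0 -> substrate=0 bound=3 product=0
t=2: arr=1 -> substrate=0 bound=4 product=0
t=3: arr=0 -> substrate=0 bound=1 product=3
t=4: arr=0 -> substrate=0 bound=1 product=3
t=5: arr=0 -> substrate=0 bound=0 product=4
t=6: arr=0 -> substrate=0 bound=0 product=4
t=7: arr=1 -> substrate=0 bound=1 product=4
t=8: arr=0 -> substrate=0 bound=1 product=4
t=9: arr=0 -> substrate=0 bound=1 product=4
t=10: arr=1 -> substrate=0 bound=1 product=5

Answer: 5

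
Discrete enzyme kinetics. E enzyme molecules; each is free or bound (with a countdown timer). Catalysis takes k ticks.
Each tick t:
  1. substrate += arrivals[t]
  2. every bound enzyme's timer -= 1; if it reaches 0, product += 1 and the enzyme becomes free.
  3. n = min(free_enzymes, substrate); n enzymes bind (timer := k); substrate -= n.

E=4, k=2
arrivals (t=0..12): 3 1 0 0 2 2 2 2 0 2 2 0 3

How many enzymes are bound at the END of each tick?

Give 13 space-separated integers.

t=0: arr=3 -> substrate=0 bound=3 product=0
t=1: arr=1 -> substrate=0 bound=4 product=0
t=2: arr=0 -> substrate=0 bound=1 product=3
t=3: arr=0 -> substrate=0 bound=0 product=4
t=4: arr=2 -> substrate=0 bound=2 product=4
t=5: arr=2 -> substrate=0 bound=4 product=4
t=6: arr=2 -> substrate=0 bound=4 product=6
t=7: arr=2 -> substrate=0 bound=4 product=8
t=8: arr=0 -> substrate=0 bound=2 product=10
t=9: arr=2 -> substrate=0 bound=2 product=12
t=10: arr=2 -> substrate=0 bound=4 product=12
t=11: arr=0 -> substrate=0 bound=2 product=14
t=12: arr=3 -> substrate=0 bound=3 product=16

Answer: 3 4 1 0 2 4 4 4 2 2 4 2 3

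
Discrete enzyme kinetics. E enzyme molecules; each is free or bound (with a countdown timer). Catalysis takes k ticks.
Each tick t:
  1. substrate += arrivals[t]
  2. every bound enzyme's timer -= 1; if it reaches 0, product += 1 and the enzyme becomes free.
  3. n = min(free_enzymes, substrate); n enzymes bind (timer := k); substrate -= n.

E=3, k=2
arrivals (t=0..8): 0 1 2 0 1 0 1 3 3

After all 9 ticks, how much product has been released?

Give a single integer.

t=0: arr=0 -> substrate=0 bound=0 product=0
t=1: arr=1 -> substrate=0 bound=1 product=0
t=2: arr=2 -> substrate=0 bound=3 product=0
t=3: arr=0 -> substrate=0 bound=2 product=1
t=4: arr=1 -> substrate=0 bound=1 product=3
t=5: arr=0 -> substrate=0 bound=1 product=3
t=6: arr=1 -> substrate=0 bound=1 product=4
t=7: arr=3 -> substrate=1 bound=3 product=4
t=8: arr=3 -> substrate=3 bound=3 product=5

Answer: 5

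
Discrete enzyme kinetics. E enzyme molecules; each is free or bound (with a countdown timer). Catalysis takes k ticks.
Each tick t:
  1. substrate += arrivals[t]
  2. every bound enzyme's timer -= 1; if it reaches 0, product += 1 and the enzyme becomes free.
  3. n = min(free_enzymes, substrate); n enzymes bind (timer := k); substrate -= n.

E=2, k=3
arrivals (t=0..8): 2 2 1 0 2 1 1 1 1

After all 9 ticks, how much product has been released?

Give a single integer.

t=0: arr=2 -> substrate=0 bound=2 product=0
t=1: arr=2 -> substrate=2 bound=2 product=0
t=2: arr=1 -> substrate=3 bound=2 product=0
t=3: arr=0 -> substrate=1 bound=2 product=2
t=4: arr=2 -> substrate=3 bound=2 product=2
t=5: arr=1 -> substrate=4 bound=2 product=2
t=6: arr=1 -> substrate=3 bound=2 product=4
t=7: arr=1 -> substrate=4 bound=2 product=4
t=8: arr=1 -> substrate=5 bound=2 product=4

Answer: 4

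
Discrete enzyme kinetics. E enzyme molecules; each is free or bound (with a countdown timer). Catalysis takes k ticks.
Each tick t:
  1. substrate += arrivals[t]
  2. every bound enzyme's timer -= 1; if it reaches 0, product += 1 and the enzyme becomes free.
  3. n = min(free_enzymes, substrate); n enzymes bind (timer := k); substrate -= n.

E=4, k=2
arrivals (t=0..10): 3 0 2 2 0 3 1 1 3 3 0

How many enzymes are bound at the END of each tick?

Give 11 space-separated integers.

Answer: 3 3 2 4 2 3 4 2 4 4 3

Derivation:
t=0: arr=3 -> substrate=0 bound=3 product=0
t=1: arr=0 -> substrate=0 bound=3 product=0
t=2: arr=2 -> substrate=0 bound=2 product=3
t=3: arr=2 -> substrate=0 bound=4 product=3
t=4: arr=0 -> substrate=0 bound=2 product=5
t=5: arr=3 -> substrate=0 bound=3 product=7
t=6: arr=1 -> substrate=0 bound=4 product=7
t=7: arr=1 -> substrate=0 bound=2 product=10
t=8: arr=3 -> substrate=0 bound=4 product=11
t=9: arr=3 -> substrate=2 bound=4 product=12
t=10: arr=0 -> substrate=0 bound=3 product=15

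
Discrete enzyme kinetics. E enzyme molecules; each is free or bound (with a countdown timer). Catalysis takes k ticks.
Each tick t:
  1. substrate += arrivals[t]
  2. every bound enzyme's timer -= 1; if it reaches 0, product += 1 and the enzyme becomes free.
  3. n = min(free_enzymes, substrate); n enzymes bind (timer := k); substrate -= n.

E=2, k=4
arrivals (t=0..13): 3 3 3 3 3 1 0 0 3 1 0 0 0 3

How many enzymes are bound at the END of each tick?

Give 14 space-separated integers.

Answer: 2 2 2 2 2 2 2 2 2 2 2 2 2 2

Derivation:
t=0: arr=3 -> substrate=1 bound=2 product=0
t=1: arr=3 -> substrate=4 bound=2 product=0
t=2: arr=3 -> substrate=7 bound=2 product=0
t=3: arr=3 -> substrate=10 bound=2 product=0
t=4: arr=3 -> substrate=11 bound=2 product=2
t=5: arr=1 -> substrate=12 bound=2 product=2
t=6: arr=0 -> substrate=12 bound=2 product=2
t=7: arr=0 -> substrate=12 bound=2 product=2
t=8: arr=3 -> substrate=13 bound=2 product=4
t=9: arr=1 -> substrate=14 bound=2 product=4
t=10: arr=0 -> substrate=14 bound=2 product=4
t=11: arr=0 -> substrate=14 bound=2 product=4
t=12: arr=0 -> substrate=12 bound=2 product=6
t=13: arr=3 -> substrate=15 bound=2 product=6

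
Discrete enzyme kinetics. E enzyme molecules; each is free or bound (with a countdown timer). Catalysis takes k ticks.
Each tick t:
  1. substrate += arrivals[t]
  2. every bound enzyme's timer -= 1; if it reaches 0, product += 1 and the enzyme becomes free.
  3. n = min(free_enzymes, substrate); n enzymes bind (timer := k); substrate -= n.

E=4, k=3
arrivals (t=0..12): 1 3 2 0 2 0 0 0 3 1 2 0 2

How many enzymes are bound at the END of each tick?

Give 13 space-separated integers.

t=0: arr=1 -> substrate=0 bound=1 product=0
t=1: arr=3 -> substrate=0 bound=4 product=0
t=2: arr=2 -> substrate=2 bound=4 product=0
t=3: arr=0 -> substrate=1 bound=4 product=1
t=4: arr=2 -> substrate=0 bound=4 product=4
t=5: arr=0 -> substrate=0 bound=4 product=4
t=6: arr=0 -> substrate=0 bound=3 product=5
t=7: arr=0 -> substrate=0 bound=0 product=8
t=8: arr=3 -> substrate=0 bound=3 product=8
t=9: arr=1 -> substrate=0 bound=4 product=8
t=10: arr=2 -> substrate=2 bound=4 product=8
t=11: arr=0 -> substrate=0 bound=3 product=11
t=12: arr=2 -> substrate=0 bound=4 product=12

Answer: 1 4 4 4 4 4 3 0 3 4 4 3 4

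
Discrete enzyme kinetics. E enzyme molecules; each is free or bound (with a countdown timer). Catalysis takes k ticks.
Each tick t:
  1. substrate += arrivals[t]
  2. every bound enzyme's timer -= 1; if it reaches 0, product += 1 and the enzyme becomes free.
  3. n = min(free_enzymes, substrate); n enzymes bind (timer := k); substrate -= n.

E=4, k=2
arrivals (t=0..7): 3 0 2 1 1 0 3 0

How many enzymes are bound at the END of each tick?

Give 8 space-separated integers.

t=0: arr=3 -> substrate=0 bound=3 product=0
t=1: arr=0 -> substrate=0 bound=3 product=0
t=2: arr=2 -> substrate=0 bound=2 product=3
t=3: arr=1 -> substrate=0 bound=3 product=3
t=4: arr=1 -> substrate=0 bound=2 product=5
t=5: arr=0 -> substrate=0 bound=1 product=6
t=6: arr=3 -> substrate=0 bound=3 product=7
t=7: arr=0 -> substrate=0 bound=3 product=7

Answer: 3 3 2 3 2 1 3 3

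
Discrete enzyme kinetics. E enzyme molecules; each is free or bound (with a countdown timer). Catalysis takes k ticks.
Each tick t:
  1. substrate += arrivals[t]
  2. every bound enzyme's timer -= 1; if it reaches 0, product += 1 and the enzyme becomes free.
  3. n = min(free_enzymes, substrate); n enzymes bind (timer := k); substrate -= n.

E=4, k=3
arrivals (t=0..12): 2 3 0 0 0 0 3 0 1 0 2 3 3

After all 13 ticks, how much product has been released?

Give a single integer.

Answer: 9

Derivation:
t=0: arr=2 -> substrate=0 bound=2 product=0
t=1: arr=3 -> substrate=1 bound=4 product=0
t=2: arr=0 -> substrate=1 bound=4 product=0
t=3: arr=0 -> substrate=0 bound=3 product=2
t=4: arr=0 -> substrate=0 bound=1 product=4
t=5: arr=0 -> substrate=0 bound=1 product=4
t=6: arr=3 -> substrate=0 bound=3 product=5
t=7: arr=0 -> substrate=0 bound=3 product=5
t=8: arr=1 -> substrate=0 bound=4 product=5
t=9: arr=0 -> substrate=0 bound=1 product=8
t=10: arr=2 -> substrate=0 bound=3 product=8
t=11: arr=3 -> substrate=1 bound=4 product=9
t=12: arr=3 -> substrate=4 bound=4 product=9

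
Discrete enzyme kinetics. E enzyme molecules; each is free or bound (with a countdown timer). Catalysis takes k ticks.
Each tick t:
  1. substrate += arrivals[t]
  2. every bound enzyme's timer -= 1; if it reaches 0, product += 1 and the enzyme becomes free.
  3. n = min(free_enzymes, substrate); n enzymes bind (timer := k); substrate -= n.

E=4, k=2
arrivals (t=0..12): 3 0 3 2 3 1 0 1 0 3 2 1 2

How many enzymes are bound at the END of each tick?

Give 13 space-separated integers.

Answer: 3 3 3 4 4 4 2 2 1 3 4 3 4

Derivation:
t=0: arr=3 -> substrate=0 bound=3 product=0
t=1: arr=0 -> substrate=0 bound=3 product=0
t=2: arr=3 -> substrate=0 bound=3 product=3
t=3: arr=2 -> substrate=1 bound=4 product=3
t=4: arr=3 -> substrate=1 bound=4 product=6
t=5: arr=1 -> substrate=1 bound=4 product=7
t=6: arr=0 -> substrate=0 bound=2 product=10
t=7: arr=1 -> substrate=0 bound=2 product=11
t=8: arr=0 -> substrate=0 bound=1 product=12
t=9: arr=3 -> substrate=0 bound=3 product=13
t=10: arr=2 -> substrate=1 bound=4 product=13
t=11: arr=1 -> substrate=0 bound=3 product=16
t=12: arr=2 -> substrate=0 bound=4 product=17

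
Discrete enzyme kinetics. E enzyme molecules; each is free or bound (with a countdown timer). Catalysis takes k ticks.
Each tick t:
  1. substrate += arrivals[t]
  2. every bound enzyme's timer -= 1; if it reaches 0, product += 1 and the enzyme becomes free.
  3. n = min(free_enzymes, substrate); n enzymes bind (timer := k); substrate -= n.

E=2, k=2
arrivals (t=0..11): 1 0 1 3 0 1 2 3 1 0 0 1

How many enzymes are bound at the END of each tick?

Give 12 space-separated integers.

t=0: arr=1 -> substrate=0 bound=1 product=0
t=1: arr=0 -> substrate=0 bound=1 product=0
t=2: arr=1 -> substrate=0 bound=1 product=1
t=3: arr=3 -> substrate=2 bound=2 product=1
t=4: arr=0 -> substrate=1 bound=2 product=2
t=5: arr=1 -> substrate=1 bound=2 product=3
t=6: arr=2 -> substrate=2 bound=2 product=4
t=7: arr=3 -> substrate=4 bound=2 product=5
t=8: arr=1 -> substrate=4 bound=2 product=6
t=9: arr=0 -> substrate=3 bound=2 product=7
t=10: arr=0 -> substrate=2 bound=2 product=8
t=11: arr=1 -> substrate=2 bound=2 product=9

Answer: 1 1 1 2 2 2 2 2 2 2 2 2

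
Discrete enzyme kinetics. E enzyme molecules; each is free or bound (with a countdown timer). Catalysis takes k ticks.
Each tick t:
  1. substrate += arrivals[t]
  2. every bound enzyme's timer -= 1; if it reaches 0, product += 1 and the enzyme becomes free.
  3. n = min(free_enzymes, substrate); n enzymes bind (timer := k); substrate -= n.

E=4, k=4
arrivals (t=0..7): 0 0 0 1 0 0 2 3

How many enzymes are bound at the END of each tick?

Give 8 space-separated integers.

Answer: 0 0 0 1 1 1 3 4

Derivation:
t=0: arr=0 -> substrate=0 bound=0 product=0
t=1: arr=0 -> substrate=0 bound=0 product=0
t=2: arr=0 -> substrate=0 bound=0 product=0
t=3: arr=1 -> substrate=0 bound=1 product=0
t=4: arr=0 -> substrate=0 bound=1 product=0
t=5: arr=0 -> substrate=0 bound=1 product=0
t=6: arr=2 -> substrate=0 bound=3 product=0
t=7: arr=3 -> substrate=1 bound=4 product=1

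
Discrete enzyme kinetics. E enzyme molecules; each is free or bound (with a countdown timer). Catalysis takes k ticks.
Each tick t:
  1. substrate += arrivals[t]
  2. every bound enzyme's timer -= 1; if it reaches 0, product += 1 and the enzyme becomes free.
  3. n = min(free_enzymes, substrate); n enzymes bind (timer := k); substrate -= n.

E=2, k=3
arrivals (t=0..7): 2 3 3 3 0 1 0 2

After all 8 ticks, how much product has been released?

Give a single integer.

t=0: arr=2 -> substrate=0 bound=2 product=0
t=1: arr=3 -> substrate=3 bound=2 product=0
t=2: arr=3 -> substrate=6 bound=2 product=0
t=3: arr=3 -> substrate=7 bound=2 product=2
t=4: arr=0 -> substrate=7 bound=2 product=2
t=5: arr=1 -> substrate=8 bound=2 product=2
t=6: arr=0 -> substrate=6 bound=2 product=4
t=7: arr=2 -> substrate=8 bound=2 product=4

Answer: 4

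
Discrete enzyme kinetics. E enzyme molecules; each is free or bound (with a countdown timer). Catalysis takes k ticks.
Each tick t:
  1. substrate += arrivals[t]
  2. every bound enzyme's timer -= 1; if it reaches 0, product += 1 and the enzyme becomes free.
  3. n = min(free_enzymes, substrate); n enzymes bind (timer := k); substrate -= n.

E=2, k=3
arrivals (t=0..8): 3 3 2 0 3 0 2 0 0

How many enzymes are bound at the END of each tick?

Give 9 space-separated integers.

t=0: arr=3 -> substrate=1 bound=2 product=0
t=1: arr=3 -> substrate=4 bound=2 product=0
t=2: arr=2 -> substrate=6 bound=2 product=0
t=3: arr=0 -> substrate=4 bound=2 product=2
t=4: arr=3 -> substrate=7 bound=2 product=2
t=5: arr=0 -> substrate=7 bound=2 product=2
t=6: arr=2 -> substrate=7 bound=2 product=4
t=7: arr=0 -> substrate=7 bound=2 product=4
t=8: arr=0 -> substrate=7 bound=2 product=4

Answer: 2 2 2 2 2 2 2 2 2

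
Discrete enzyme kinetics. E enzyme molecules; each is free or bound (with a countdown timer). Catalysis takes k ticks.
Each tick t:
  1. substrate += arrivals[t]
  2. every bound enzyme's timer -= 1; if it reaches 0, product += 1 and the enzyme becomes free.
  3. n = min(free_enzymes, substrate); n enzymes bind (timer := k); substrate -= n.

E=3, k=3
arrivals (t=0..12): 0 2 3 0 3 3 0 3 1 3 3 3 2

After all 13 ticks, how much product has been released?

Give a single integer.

Answer: 9

Derivation:
t=0: arr=0 -> substrate=0 bound=0 product=0
t=1: arr=2 -> substrate=0 bound=2 product=0
t=2: arr=3 -> substrate=2 bound=3 product=0
t=3: arr=0 -> substrate=2 bound=3 product=0
t=4: arr=3 -> substrate=3 bound=3 product=2
t=5: arr=3 -> substrate=5 bound=3 product=3
t=6: arr=0 -> substrate=5 bound=3 product=3
t=7: arr=3 -> substrate=6 bound=3 product=5
t=8: arr=1 -> substrate=6 bound=3 product=6
t=9: arr=3 -> substrate=9 bound=3 product=6
t=10: arr=3 -> substrate=10 bound=3 product=8
t=11: arr=3 -> substrate=12 bound=3 product=9
t=12: arr=2 -> substrate=14 bound=3 product=9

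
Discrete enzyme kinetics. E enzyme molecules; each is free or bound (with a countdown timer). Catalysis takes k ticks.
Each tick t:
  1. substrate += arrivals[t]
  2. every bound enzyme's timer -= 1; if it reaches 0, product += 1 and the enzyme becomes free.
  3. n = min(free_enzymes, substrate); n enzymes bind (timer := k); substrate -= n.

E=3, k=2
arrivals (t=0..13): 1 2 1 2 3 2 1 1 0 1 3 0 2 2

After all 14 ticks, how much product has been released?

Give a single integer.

Answer: 17

Derivation:
t=0: arr=1 -> substrate=0 bound=1 product=0
t=1: arr=2 -> substrate=0 bound=3 product=0
t=2: arr=1 -> substrate=0 bound=3 product=1
t=3: arr=2 -> substrate=0 bound=3 product=3
t=4: arr=3 -> substrate=2 bound=3 product=4
t=5: arr=2 -> substrate=2 bound=3 product=6
t=6: arr=1 -> substrate=2 bound=3 product=7
t=7: arr=1 -> substrate=1 bound=3 product=9
t=8: arr=0 -> substrate=0 bound=3 product=10
t=9: arr=1 -> substrate=0 bound=2 product=12
t=10: arr=3 -> substrate=1 bound=3 product=13
t=11: arr=0 -> substrate=0 bound=3 product=14
t=12: arr=2 -> substrate=0 bound=3 product=16
t=13: arr=2 -> substrate=1 bound=3 product=17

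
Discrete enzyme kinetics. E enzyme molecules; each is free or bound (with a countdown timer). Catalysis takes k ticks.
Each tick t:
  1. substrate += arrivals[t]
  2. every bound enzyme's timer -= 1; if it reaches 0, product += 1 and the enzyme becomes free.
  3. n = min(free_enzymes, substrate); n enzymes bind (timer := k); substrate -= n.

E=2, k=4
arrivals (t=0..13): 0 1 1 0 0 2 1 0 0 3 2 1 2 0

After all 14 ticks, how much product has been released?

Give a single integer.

t=0: arr=0 -> substrate=0 bound=0 product=0
t=1: arr=1 -> substrate=0 bound=1 product=0
t=2: arr=1 -> substrate=0 bound=2 product=0
t=3: arr=0 -> substrate=0 bound=2 product=0
t=4: arr=0 -> substrate=0 bound=2 product=0
t=5: arr=2 -> substrate=1 bound=2 product=1
t=6: arr=1 -> substrate=1 bound=2 product=2
t=7: arr=0 -> substrate=1 bound=2 product=2
t=8: arr=0 -> substrate=1 bound=2 product=2
t=9: arr=3 -> substrate=3 bound=2 product=3
t=10: arr=2 -> substrate=4 bound=2 product=4
t=11: arr=1 -> substrate=5 bound=2 product=4
t=12: arr=2 -> substrate=7 bound=2 product=4
t=13: arr=0 -> substrate=6 bound=2 product=5

Answer: 5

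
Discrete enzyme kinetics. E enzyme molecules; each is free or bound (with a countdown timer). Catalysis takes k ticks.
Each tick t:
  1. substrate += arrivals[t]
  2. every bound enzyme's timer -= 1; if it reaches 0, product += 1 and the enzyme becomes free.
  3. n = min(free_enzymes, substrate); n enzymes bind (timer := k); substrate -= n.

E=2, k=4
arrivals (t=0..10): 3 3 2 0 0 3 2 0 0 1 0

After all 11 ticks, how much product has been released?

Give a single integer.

t=0: arr=3 -> substrate=1 bound=2 product=0
t=1: arr=3 -> substrate=4 bound=2 product=0
t=2: arr=2 -> substrate=6 bound=2 product=0
t=3: arr=0 -> substrate=6 bound=2 product=0
t=4: arr=0 -> substrate=4 bound=2 product=2
t=5: arr=3 -> substrate=7 bound=2 product=2
t=6: arr=2 -> substrate=9 bound=2 product=2
t=7: arr=0 -> substrate=9 bound=2 product=2
t=8: arr=0 -> substrate=7 bound=2 product=4
t=9: arr=1 -> substrate=8 bound=2 product=4
t=10: arr=0 -> substrate=8 bound=2 product=4

Answer: 4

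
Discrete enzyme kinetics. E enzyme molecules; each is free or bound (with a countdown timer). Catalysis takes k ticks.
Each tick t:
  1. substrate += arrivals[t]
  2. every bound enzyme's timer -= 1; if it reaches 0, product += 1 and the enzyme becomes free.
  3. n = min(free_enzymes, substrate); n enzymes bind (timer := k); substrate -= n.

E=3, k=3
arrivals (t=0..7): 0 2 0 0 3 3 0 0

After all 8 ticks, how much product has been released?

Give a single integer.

t=0: arr=0 -> substrate=0 bound=0 product=0
t=1: arr=2 -> substrate=0 bound=2 product=0
t=2: arr=0 -> substrate=0 bound=2 product=0
t=3: arr=0 -> substrate=0 bound=2 product=0
t=4: arr=3 -> substrate=0 bound=3 product=2
t=5: arr=3 -> substrate=3 bound=3 product=2
t=6: arr=0 -> substrate=3 bound=3 product=2
t=7: arr=0 -> substrate=0 bound=3 product=5

Answer: 5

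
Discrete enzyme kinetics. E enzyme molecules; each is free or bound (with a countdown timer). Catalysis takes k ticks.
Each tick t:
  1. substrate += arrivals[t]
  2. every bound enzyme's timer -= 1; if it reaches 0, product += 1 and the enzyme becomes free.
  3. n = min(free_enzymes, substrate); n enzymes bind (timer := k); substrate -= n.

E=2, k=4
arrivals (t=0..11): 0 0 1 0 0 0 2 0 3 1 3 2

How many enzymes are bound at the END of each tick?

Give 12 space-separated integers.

Answer: 0 0 1 1 1 1 2 2 2 2 2 2

Derivation:
t=0: arr=0 -> substrate=0 bound=0 product=0
t=1: arr=0 -> substrate=0 bound=0 product=0
t=2: arr=1 -> substrate=0 bound=1 product=0
t=3: arr=0 -> substrate=0 bound=1 product=0
t=4: arr=0 -> substrate=0 bound=1 product=0
t=5: arr=0 -> substrate=0 bound=1 product=0
t=6: arr=2 -> substrate=0 bound=2 product=1
t=7: arr=0 -> substrate=0 bound=2 product=1
t=8: arr=3 -> substrate=3 bound=2 product=1
t=9: arr=1 -> substrate=4 bound=2 product=1
t=10: arr=3 -> substrate=5 bound=2 product=3
t=11: arr=2 -> substrate=7 bound=2 product=3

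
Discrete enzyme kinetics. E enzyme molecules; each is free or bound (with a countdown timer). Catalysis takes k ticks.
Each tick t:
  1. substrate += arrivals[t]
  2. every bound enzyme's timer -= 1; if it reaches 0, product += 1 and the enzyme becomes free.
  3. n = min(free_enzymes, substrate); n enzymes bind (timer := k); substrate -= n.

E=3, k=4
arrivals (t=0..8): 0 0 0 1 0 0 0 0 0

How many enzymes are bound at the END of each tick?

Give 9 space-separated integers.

Answer: 0 0 0 1 1 1 1 0 0

Derivation:
t=0: arr=0 -> substrate=0 bound=0 product=0
t=1: arr=0 -> substrate=0 bound=0 product=0
t=2: arr=0 -> substrate=0 bound=0 product=0
t=3: arr=1 -> substrate=0 bound=1 product=0
t=4: arr=0 -> substrate=0 bound=1 product=0
t=5: arr=0 -> substrate=0 bound=1 product=0
t=6: arr=0 -> substrate=0 bound=1 product=0
t=7: arr=0 -> substrate=0 bound=0 product=1
t=8: arr=0 -> substrate=0 bound=0 product=1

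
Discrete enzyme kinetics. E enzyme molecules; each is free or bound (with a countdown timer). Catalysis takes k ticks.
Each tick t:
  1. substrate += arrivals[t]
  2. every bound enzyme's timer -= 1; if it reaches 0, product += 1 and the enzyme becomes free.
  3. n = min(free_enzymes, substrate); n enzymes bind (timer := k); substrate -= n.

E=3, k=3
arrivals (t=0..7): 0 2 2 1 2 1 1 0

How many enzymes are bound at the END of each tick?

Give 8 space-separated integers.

Answer: 0 2 3 3 3 3 3 3

Derivation:
t=0: arr=0 -> substrate=0 bound=0 product=0
t=1: arr=2 -> substrate=0 bound=2 product=0
t=2: arr=2 -> substrate=1 bound=3 product=0
t=3: arr=1 -> substrate=2 bound=3 product=0
t=4: arr=2 -> substrate=2 bound=3 product=2
t=5: arr=1 -> substrate=2 bound=3 product=3
t=6: arr=1 -> substrate=3 bound=3 product=3
t=7: arr=0 -> substrate=1 bound=3 product=5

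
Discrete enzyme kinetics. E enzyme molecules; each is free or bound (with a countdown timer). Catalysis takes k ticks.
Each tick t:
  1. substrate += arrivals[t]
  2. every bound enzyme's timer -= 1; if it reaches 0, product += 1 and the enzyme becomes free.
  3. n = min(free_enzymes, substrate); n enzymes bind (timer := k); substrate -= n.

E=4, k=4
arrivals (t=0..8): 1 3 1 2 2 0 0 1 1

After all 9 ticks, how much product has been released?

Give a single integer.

t=0: arr=1 -> substrate=0 bound=1 product=0
t=1: arr=3 -> substrate=0 bound=4 product=0
t=2: arr=1 -> substrate=1 bound=4 product=0
t=3: arr=2 -> substrate=3 bound=4 product=0
t=4: arr=2 -> substrate=4 bound=4 product=1
t=5: arr=0 -> substrate=1 bound=4 product=4
t=6: arr=0 -> substrate=1 bound=4 product=4
t=7: arr=1 -> substrate=2 bound=4 product=4
t=8: arr=1 -> substrate=2 bound=4 product=5

Answer: 5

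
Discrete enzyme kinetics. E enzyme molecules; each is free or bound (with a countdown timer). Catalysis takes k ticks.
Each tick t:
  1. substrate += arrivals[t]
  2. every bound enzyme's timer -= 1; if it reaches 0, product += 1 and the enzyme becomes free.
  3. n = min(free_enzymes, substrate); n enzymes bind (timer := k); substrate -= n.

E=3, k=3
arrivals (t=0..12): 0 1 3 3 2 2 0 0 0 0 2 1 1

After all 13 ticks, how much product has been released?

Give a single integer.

t=0: arr=0 -> substrate=0 bound=0 product=0
t=1: arr=1 -> substrate=0 bound=1 product=0
t=2: arr=3 -> substrate=1 bound=3 product=0
t=3: arr=3 -> substrate=4 bound=3 product=0
t=4: arr=2 -> substrate=5 bound=3 product=1
t=5: arr=2 -> substrate=5 bound=3 product=3
t=6: arr=0 -> substrate=5 bound=3 product=3
t=7: arr=0 -> substrate=4 bound=3 product=4
t=8: arr=0 -> substrate=2 bound=3 product=6
t=9: arr=0 -> substrate=2 bound=3 product=6
t=10: arr=2 -> substrate=3 bound=3 product=7
t=11: arr=1 -> substrate=2 bound=3 product=9
t=12: arr=1 -> substrate=3 bound=3 product=9

Answer: 9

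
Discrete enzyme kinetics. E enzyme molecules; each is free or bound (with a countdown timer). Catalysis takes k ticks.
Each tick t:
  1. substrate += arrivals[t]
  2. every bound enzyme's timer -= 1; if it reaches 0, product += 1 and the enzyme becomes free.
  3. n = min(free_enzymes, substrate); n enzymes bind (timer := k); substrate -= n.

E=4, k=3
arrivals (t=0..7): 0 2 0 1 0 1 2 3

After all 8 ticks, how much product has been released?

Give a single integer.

t=0: arr=0 -> substrate=0 bound=0 product=0
t=1: arr=2 -> substrate=0 bound=2 product=0
t=2: arr=0 -> substrate=0 bound=2 product=0
t=3: arr=1 -> substrate=0 bound=3 product=0
t=4: arr=0 -> substrate=0 bound=1 product=2
t=5: arr=1 -> substrate=0 bound=2 product=2
t=6: arr=2 -> substrate=0 bound=3 product=3
t=7: arr=3 -> substrate=2 bound=4 product=3

Answer: 3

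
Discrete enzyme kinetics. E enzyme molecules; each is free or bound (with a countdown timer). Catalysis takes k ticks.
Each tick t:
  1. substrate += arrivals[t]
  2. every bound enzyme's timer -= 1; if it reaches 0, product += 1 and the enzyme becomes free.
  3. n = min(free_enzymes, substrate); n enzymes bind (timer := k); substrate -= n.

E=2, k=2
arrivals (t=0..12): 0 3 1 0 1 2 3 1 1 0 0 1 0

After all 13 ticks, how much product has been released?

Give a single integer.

t=0: arr=0 -> substrate=0 bound=0 product=0
t=1: arr=3 -> substrate=1 bound=2 product=0
t=2: arr=1 -> substrate=2 bound=2 product=0
t=3: arr=0 -> substrate=0 bound=2 product=2
t=4: arr=1 -> substrate=1 bound=2 product=2
t=5: arr=2 -> substrate=1 bound=2 product=4
t=6: arr=3 -> substrate=4 bound=2 product=4
t=7: arr=1 -> substrate=3 bound=2 product=6
t=8: arr=1 -> substrate=4 bound=2 product=6
t=9: arr=0 -> substrate=2 bound=2 product=8
t=10: arr=0 -> substrate=2 bound=2 product=8
t=11: arr=1 -> substrate=1 bound=2 product=10
t=12: arr=0 -> substrate=1 bound=2 product=10

Answer: 10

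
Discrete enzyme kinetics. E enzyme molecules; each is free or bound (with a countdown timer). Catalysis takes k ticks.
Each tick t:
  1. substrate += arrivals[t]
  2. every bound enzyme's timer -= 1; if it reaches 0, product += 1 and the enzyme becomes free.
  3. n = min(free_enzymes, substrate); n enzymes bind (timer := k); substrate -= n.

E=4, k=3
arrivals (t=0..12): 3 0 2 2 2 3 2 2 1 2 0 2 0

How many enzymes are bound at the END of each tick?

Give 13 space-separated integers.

Answer: 3 3 4 4 4 4 4 4 4 4 4 4 4

Derivation:
t=0: arr=3 -> substrate=0 bound=3 product=0
t=1: arr=0 -> substrate=0 bound=3 product=0
t=2: arr=2 -> substrate=1 bound=4 product=0
t=3: arr=2 -> substrate=0 bound=4 product=3
t=4: arr=2 -> substrate=2 bound=4 product=3
t=5: arr=3 -> substrate=4 bound=4 product=4
t=6: arr=2 -> substrate=3 bound=4 product=7
t=7: arr=2 -> substrate=5 bound=4 product=7
t=8: arr=1 -> substrate=5 bound=4 product=8
t=9: arr=2 -> substrate=4 bound=4 product=11
t=10: arr=0 -> substrate=4 bound=4 product=11
t=11: arr=2 -> substrate=5 bound=4 product=12
t=12: arr=0 -> substrate=2 bound=4 product=15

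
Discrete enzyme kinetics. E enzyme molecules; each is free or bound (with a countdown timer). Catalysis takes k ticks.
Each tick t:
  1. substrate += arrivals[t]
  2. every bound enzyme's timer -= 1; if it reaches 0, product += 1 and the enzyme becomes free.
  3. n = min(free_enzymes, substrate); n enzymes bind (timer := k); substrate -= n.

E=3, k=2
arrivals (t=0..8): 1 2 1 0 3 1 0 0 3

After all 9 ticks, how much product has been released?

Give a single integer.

t=0: arr=1 -> substrate=0 bound=1 product=0
t=1: arr=2 -> substrate=0 bound=3 product=0
t=2: arr=1 -> substrate=0 bound=3 product=1
t=3: arr=0 -> substrate=0 bound=1 product=3
t=4: arr=3 -> substrate=0 bound=3 product=4
t=5: arr=1 -> substrate=1 bound=3 product=4
t=6: arr=0 -> substrate=0 bound=1 product=7
t=7: arr=0 -> substrate=0 bound=1 product=7
t=8: arr=3 -> substrate=0 bound=3 product=8

Answer: 8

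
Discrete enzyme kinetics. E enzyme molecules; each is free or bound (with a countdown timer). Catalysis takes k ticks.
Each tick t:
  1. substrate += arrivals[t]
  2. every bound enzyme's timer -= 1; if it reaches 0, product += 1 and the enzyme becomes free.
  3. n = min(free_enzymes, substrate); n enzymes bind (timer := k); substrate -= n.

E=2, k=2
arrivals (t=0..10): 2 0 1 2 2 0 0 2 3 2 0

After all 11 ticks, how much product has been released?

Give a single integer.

t=0: arr=2 -> substrate=0 bound=2 product=0
t=1: arr=0 -> substrate=0 bound=2 product=0
t=2: arr=1 -> substrate=0 bound=1 product=2
t=3: arr=2 -> substrate=1 bound=2 product=2
t=4: arr=2 -> substrate=2 bound=2 product=3
t=5: arr=0 -> substrate=1 bound=2 product=4
t=6: arr=0 -> substrate=0 bound=2 product=5
t=7: arr=2 -> substrate=1 bound=2 product=6
t=8: arr=3 -> substrate=3 bound=2 product=7
t=9: arr=2 -> substrate=4 bound=2 product=8
t=10: arr=0 -> substrate=3 bound=2 product=9

Answer: 9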